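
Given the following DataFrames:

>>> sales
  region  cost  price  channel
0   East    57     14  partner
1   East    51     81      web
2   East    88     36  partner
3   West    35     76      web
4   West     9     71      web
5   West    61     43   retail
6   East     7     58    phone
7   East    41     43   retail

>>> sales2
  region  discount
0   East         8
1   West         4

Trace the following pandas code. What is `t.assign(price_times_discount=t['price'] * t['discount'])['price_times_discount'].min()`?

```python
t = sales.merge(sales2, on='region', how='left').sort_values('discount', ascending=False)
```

112

merge on 'region' (how='left') → 8 rows:
  region  cost  price  channel  discount
0   East    57     14  partner         8
1   East    51     81      web         8
2   East    88     36  partner         8
3   West    35     76      web         4
4   West     9     71      web         4
5   West    61     43   retail         4
6   East     7     58    phone         8
7   East    41     43   retail         8
sort by discount descending:
  region  cost  price  channel  discount
0   East    57     14  partner         8
1   East    51     81      web         8
2   East    88     36  partner         8
6   East     7     58    phone         8
7   East    41     43   retail         8
3   West    35     76      web         4
4   West     9     71      web         4
5   West    61     43   retail         4
add column price_times_discount = t['price'] * t['discount']:
  region  cost  price  channel  discount  price_times_discount
0   East    57     14  partner         8                   112
1   East    51     81      web         8                   648
2   East    88     36  partner         8                   288
6   East     7     58    phone         8                   464
7   East    41     43   retail         8                   344
3   West    35     76      web         4                   304
4   West     9     71      web         4                   284
5   West    61     43   retail         4                   172
Finally, min of column 'price_times_discount' = 112.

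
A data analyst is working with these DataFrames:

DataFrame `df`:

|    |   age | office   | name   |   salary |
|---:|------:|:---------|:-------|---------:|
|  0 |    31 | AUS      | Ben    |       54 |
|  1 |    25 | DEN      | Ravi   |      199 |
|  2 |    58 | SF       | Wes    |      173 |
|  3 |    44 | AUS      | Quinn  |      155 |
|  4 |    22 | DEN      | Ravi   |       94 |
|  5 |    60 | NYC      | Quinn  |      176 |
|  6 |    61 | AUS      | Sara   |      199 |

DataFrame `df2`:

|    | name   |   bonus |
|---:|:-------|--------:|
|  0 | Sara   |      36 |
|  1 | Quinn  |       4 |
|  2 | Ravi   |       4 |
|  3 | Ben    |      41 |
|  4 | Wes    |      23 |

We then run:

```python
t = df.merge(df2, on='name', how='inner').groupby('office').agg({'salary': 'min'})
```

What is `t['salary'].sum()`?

497

merge on 'name' (how='inner') → 7 rows:
   age office   name  salary  bonus
0   31    AUS    Ben      54     41
1   25    DEN   Ravi     199      4
2   58     SF    Wes     173     23
3   44    AUS  Quinn     155      4
4   22    DEN   Ravi      94      4
5   60    NYC  Quinn     176      4
6   61    AUS   Sara     199     36
group by office, min of salary:
        salary
office        
AUS         54
DEN         94
NYC        176
SF         173
Then the sum of column 'salary': 497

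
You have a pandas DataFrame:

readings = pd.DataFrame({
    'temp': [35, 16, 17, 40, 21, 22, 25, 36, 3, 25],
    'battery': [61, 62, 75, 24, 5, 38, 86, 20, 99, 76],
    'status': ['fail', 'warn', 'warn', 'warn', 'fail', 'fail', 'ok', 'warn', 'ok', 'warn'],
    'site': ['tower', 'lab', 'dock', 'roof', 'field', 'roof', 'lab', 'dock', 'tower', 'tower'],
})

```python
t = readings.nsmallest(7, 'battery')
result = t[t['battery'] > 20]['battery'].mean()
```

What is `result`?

52.0

take 7 rows with smallest battery:
   temp  battery status   site
4    21        5   fail  field
7    36       20   warn   dock
3    40       24   warn   roof
5    22       38   fail   roof
0    35       61   fail  tower
1    16       62   warn    lab
2    17       75   warn   dock
filter rows where battery > 20:
   temp  battery status   site
3    40       24   warn   roof
5    22       38   fail   roof
0    35       61   fail  tower
1    16       62   warn    lab
2    17       75   warn   dock
Taking the mean of column 'battery' gives 52.0.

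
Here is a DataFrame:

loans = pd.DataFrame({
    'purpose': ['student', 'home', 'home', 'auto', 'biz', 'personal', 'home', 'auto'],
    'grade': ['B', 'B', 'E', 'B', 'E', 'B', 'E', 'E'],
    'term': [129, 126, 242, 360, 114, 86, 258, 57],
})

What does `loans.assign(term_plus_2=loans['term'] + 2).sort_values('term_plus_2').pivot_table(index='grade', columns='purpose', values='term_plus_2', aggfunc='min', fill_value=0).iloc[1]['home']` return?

add column term_plus_2 = loans['term'] + 2:
    purpose grade  term  term_plus_2
0   student     B   129          131
1      home     B   126          128
2      home     E   242          244
3      auto     B   360          362
4       biz     E   114          116
5  personal     B    86           88
6      home     E   258          260
7      auto     E    57           59
sort by term_plus_2:
    purpose grade  term  term_plus_2
7      auto     E    57           59
5  personal     B    86           88
4       biz     E   114          116
1      home     B   126          128
0   student     B   129          131
2      home     E   242          244
6      home     E   258          260
3      auto     B   360          362
pivot: rows=grade, cols=purpose, min(term_plus_2):
purpose  auto  biz  home  personal  student
grade                                      
B         362    0   128        88      131
E          59  116   244         0        0
Taking the value at position 1, column 'home' gives 244.

244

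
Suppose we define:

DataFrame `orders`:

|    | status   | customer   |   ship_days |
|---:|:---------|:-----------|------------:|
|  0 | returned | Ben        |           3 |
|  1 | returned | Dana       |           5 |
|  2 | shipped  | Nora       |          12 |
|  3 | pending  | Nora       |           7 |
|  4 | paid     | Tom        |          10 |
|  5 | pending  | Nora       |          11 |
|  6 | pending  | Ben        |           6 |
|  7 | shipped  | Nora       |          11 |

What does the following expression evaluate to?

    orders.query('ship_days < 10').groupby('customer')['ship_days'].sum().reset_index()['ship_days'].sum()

21

filter rows where ship_days < 10:
     status customer  ship_days
0  returned      Ben          3
1  returned     Dana          5
3   pending     Nora          7
6   pending      Ben          6
group by customer, sum of ship_days:
customer
Ben     9
Dana    5
Nora    7
Name: ship_days, dtype: int64
reset_index():
  customer  ship_days
0      Ben          9
1     Dana          5
2     Nora          7
Hence 21.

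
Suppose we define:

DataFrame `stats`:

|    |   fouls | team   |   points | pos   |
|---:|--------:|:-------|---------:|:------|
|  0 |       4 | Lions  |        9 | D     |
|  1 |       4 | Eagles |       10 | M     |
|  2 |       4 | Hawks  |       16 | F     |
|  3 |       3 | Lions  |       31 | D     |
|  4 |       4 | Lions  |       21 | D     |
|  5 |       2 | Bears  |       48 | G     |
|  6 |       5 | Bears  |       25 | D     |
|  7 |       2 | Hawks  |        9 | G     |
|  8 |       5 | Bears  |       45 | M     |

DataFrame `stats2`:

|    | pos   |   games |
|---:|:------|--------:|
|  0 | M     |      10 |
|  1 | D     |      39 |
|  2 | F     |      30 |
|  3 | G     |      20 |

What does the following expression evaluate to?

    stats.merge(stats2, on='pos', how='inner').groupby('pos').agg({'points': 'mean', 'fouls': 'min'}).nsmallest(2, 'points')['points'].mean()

merge on 'pos' (how='inner') → 9 rows:
   fouls    team  points pos  games
0      4   Lions       9   D     39
1      4  Eagles      10   M     10
2      4   Hawks      16   F     30
3      3   Lions      31   D     39
4      4   Lions      21   D     39
5      2   Bears      48   G     20
6      5   Bears      25   D     39
7      2   Hawks       9   G     20
8      5   Bears      45   M     10
group by pos: mean(points), min(fouls):
     points  fouls
pos               
D      21.5      3
F      16.0      4
G      28.5      2
M      27.5      4
take 2 rows with smallest points:
     points  fouls
pos               
F      16.0      4
D      21.5      3
Reading off the mean of column 'points', we get 18.75.

18.75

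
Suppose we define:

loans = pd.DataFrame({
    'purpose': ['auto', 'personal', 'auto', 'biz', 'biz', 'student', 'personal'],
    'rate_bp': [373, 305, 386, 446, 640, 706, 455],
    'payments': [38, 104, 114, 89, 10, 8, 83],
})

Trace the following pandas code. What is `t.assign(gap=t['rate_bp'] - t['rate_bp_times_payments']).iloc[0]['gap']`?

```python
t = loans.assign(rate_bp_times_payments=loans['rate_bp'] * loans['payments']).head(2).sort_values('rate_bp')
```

-31415

add column rate_bp_times_payments = loans['rate_bp'] * loans['payments']:
    purpose  rate_bp  payments  rate_bp_times_payments
0      auto      373        38                   14174
1  personal      305       104                   31720
2      auto      386       114                   44004
3       biz      446        89                   39694
4       biz      640        10                    6400
5   student      706         8                    5648
6  personal      455        83                   37765
take first 2 rows:
    purpose  rate_bp  payments  rate_bp_times_payments
0      auto      373        38                   14174
1  personal      305       104                   31720
sort by rate_bp:
    purpose  rate_bp  payments  rate_bp_times_payments
1  personal      305       104                   31720
0      auto      373        38                   14174
add column gap = t['rate_bp'] - t['rate_bp_times_payments']:
    purpose  rate_bp  payments  rate_bp_times_payments    gap
1  personal      305       104                   31720 -31415
0      auto      373        38                   14174 -13801
Taking the value at position 0, column 'gap' gives -31415.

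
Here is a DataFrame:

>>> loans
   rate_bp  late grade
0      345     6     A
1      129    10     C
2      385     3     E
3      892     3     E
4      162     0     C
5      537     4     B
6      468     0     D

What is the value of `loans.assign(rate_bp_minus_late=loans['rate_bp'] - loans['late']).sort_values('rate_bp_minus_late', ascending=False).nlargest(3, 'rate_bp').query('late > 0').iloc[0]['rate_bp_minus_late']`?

add column rate_bp_minus_late = loans['rate_bp'] - loans['late']:
   rate_bp  late grade  rate_bp_minus_late
0      345     6     A                 339
1      129    10     C                 119
2      385     3     E                 382
3      892     3     E                 889
4      162     0     C                 162
5      537     4     B                 533
6      468     0     D                 468
sort by rate_bp_minus_late descending:
   rate_bp  late grade  rate_bp_minus_late
3      892     3     E                 889
5      537     4     B                 533
6      468     0     D                 468
2      385     3     E                 382
0      345     6     A                 339
4      162     0     C                 162
1      129    10     C                 119
take 3 rows with largest rate_bp:
   rate_bp  late grade  rate_bp_minus_late
3      892     3     E                 889
5      537     4     B                 533
6      468     0     D                 468
filter rows where late > 0:
   rate_bp  late grade  rate_bp_minus_late
3      892     3     E                 889
5      537     4     B                 533
Reading off the value at position 0, column 'rate_bp_minus_late', we get 889.

889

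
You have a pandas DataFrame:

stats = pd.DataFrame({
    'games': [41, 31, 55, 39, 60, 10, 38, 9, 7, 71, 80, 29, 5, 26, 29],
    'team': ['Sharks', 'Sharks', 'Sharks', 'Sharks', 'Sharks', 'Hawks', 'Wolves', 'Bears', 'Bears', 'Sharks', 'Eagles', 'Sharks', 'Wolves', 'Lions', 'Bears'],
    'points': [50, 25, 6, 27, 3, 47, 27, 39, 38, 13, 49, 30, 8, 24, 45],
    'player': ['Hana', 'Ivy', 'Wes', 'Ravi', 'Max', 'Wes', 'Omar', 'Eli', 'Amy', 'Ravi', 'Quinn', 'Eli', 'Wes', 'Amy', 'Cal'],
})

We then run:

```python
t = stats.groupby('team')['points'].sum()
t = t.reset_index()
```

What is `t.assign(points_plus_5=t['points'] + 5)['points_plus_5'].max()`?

159

group by team, sum of points:
team
Bears     122
Eagles     49
Hawks      47
Lions      24
Sharks    154
Wolves     35
Name: points, dtype: int64
reset_index():
     team  points
0   Bears     122
1  Eagles      49
2   Hawks      47
3   Lions      24
4  Sharks     154
5  Wolves      35
add column points_plus_5 = t['points'] + 5:
     team  points  points_plus_5
0   Bears     122            127
1  Eagles      49             54
2   Hawks      47             52
3   Lions      24             29
4  Sharks     154            159
5  Wolves      35             40
Taking the max of column 'points_plus_5' gives 159.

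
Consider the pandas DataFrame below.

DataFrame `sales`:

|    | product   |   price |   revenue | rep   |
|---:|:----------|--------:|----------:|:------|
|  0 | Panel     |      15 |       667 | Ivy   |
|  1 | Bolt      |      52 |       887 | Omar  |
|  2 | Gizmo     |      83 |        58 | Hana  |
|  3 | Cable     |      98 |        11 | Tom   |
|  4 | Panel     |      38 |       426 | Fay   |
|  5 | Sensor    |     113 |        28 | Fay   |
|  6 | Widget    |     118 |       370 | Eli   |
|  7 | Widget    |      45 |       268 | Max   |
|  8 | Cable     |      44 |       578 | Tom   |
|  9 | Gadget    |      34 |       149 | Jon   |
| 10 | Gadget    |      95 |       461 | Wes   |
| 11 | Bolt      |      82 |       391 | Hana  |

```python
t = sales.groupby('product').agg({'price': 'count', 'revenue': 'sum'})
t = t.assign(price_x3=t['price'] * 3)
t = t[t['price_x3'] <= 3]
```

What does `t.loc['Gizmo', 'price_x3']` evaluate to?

group by product: count(price), sum(revenue):
         price  revenue
product                
Bolt         2     1278
Cable        2      589
Gadget       2      610
Gizmo        1       58
Panel        2     1093
Sensor       1       28
Widget       2      638
add column price_x3 = t['price'] * 3:
         price  revenue  price_x3
product                          
Bolt         2     1278         6
Cable        2      589         6
Gadget       2      610         6
Gizmo        1       58         3
Panel        2     1093         6
Sensor       1       28         3
Widget       2      638         6
filter rows where price_x3 <= 3:
         price  revenue  price_x3
product                          
Gizmo        1       58         3
Sensor       1       28         3
The value at row 'Gizmo', column 'price_x3' is 3.

3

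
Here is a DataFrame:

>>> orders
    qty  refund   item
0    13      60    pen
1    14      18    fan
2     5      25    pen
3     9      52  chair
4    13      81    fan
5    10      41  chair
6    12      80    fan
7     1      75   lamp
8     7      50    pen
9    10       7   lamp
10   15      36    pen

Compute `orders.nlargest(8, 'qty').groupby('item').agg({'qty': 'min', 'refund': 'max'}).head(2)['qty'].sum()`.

take 8 rows with largest qty:
    qty  refund   item
10   15      36    pen
1    14      18    fan
0    13      60    pen
4    13      81    fan
6    12      80    fan
5    10      41  chair
9    10       7   lamp
3     9      52  chair
group by item: min(qty), max(refund):
       qty  refund
item              
chair    9      52
fan     12      81
lamp    10       7
pen     13      60
take first 2 rows:
       qty  refund
item              
chair    9      52
fan     12      81

21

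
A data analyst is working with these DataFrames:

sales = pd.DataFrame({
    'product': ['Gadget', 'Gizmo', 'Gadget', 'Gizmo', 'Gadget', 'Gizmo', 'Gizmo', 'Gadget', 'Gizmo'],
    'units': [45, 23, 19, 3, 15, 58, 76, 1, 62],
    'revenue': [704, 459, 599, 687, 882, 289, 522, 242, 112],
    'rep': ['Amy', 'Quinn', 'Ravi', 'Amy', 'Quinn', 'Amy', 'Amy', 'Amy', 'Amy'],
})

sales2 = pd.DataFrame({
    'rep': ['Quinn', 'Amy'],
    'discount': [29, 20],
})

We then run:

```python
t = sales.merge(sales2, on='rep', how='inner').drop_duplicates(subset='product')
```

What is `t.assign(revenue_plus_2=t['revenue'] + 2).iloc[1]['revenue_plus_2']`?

461

merge on 'rep' (how='inner') → 8 rows:
  product  units  revenue    rep  discount
0  Gadget     45      704    Amy        20
1   Gizmo     23      459  Quinn        29
2   Gizmo      3      687    Amy        20
3  Gadget     15      882  Quinn        29
4   Gizmo     58      289    Amy        20
5   Gizmo     76      522    Amy        20
6  Gadget      1      242    Amy        20
7   Gizmo     62      112    Amy        20
drop duplicate product (keep=first):
  product  units  revenue    rep  discount
0  Gadget     45      704    Amy        20
1   Gizmo     23      459  Quinn        29
add column revenue_plus_2 = t['revenue'] + 2:
  product  units  revenue    rep  discount  revenue_plus_2
0  Gadget     45      704    Amy        20             706
1   Gizmo     23      459  Quinn        29             461
Reading off the value at position 1, column 'revenue_plus_2', we get 461.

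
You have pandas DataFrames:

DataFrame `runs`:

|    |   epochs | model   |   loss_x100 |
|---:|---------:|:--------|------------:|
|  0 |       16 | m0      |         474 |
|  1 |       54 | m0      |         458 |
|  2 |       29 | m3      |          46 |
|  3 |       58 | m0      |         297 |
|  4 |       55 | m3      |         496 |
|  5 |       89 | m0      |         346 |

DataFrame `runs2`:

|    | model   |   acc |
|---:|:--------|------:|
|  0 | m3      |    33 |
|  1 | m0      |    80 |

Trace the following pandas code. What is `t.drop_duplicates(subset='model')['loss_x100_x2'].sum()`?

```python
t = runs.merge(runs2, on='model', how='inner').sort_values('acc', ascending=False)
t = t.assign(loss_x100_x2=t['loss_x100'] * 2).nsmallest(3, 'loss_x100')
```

merge on 'model' (how='inner') → 6 rows:
   epochs model  loss_x100  acc
0      16    m0        474   80
1      54    m0        458   80
2      29    m3         46   33
3      58    m0        297   80
4      55    m3        496   33
5      89    m0        346   80
sort by acc descending:
   epochs model  loss_x100  acc
0      16    m0        474   80
1      54    m0        458   80
3      58    m0        297   80
5      89    m0        346   80
2      29    m3         46   33
4      55    m3        496   33
add column loss_x100_x2 = t['loss_x100'] * 2:
   epochs model  loss_x100  acc  loss_x100_x2
0      16    m0        474   80           948
1      54    m0        458   80           916
3      58    m0        297   80           594
5      89    m0        346   80           692
2      29    m3         46   33            92
4      55    m3        496   33           992
take 3 rows with smallest loss_x100:
   epochs model  loss_x100  acc  loss_x100_x2
2      29    m3         46   33            92
3      58    m0        297   80           594
5      89    m0        346   80           692
drop duplicate model (keep=first):
   epochs model  loss_x100  acc  loss_x100_x2
2      29    m3         46   33            92
3      58    m0        297   80           594
Finally, sum of column 'loss_x100_x2' = 686.

686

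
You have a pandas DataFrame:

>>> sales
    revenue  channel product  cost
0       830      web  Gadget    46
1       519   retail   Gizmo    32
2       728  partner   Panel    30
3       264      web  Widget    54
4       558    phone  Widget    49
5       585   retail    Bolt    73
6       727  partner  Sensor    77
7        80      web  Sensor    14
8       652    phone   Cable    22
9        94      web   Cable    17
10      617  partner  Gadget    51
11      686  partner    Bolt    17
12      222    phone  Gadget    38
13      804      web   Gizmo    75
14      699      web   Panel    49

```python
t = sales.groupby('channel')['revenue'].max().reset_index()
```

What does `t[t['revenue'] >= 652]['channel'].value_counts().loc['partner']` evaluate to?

group by channel, max of revenue:
channel
partner    728
phone      652
retail     585
web        830
Name: revenue, dtype: int64
reset_index():
   channel  revenue
0  partner      728
1    phone      652
2   retail      585
3      web      830
filter rows where revenue >= 652:
   channel  revenue
0  partner      728
1    phone      652
3      web      830
value_counts of channel:
channel
partner    1
phone      1
web        1
Name: count, dtype: int64
Taking the value at index 'partner' gives 1.

1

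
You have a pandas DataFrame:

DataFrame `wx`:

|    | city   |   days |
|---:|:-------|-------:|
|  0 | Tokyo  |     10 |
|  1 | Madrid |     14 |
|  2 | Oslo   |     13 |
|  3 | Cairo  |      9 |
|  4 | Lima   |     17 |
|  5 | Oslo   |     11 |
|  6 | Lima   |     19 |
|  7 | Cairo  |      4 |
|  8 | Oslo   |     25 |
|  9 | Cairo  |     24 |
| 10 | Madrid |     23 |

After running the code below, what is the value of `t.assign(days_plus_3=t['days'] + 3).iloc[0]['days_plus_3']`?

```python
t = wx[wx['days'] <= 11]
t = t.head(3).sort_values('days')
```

12

filter rows where days <= 11:
    city  days
0  Tokyo    10
3  Cairo     9
5   Oslo    11
7  Cairo     4
take first 3 rows:
    city  days
0  Tokyo    10
3  Cairo     9
5   Oslo    11
sort by days:
    city  days
3  Cairo     9
0  Tokyo    10
5   Oslo    11
add column days_plus_3 = t['days'] + 3:
    city  days  days_plus_3
3  Cairo     9           12
0  Tokyo    10           13
5   Oslo    11           14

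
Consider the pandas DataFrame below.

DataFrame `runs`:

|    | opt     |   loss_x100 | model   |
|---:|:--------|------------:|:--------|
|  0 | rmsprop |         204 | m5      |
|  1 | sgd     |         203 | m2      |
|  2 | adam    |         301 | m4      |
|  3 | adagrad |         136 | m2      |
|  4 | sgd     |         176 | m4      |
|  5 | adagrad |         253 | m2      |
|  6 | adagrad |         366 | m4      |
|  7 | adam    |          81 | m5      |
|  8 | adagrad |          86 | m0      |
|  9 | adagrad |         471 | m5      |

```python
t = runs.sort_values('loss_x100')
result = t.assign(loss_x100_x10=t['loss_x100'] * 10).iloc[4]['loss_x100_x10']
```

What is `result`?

2030

sort by loss_x100:
       opt  loss_x100 model
7     adam         81    m5
8  adagrad         86    m0
3  adagrad        136    m2
4      sgd        176    m4
1      sgd        203    m2
0  rmsprop        204    m5
5  adagrad        253    m2
2     adam        301    m4
6  adagrad        366    m4
9  adagrad        471    m5
add column loss_x100_x10 = t['loss_x100'] * 10:
       opt  loss_x100 model  loss_x100_x10
7     adam         81    m5            810
8  adagrad         86    m0            860
3  adagrad        136    m2           1360
4      sgd        176    m4           1760
1      sgd        203    m2           2030
0  rmsprop        204    m5           2040
5  adagrad        253    m2           2530
2     adam        301    m4           3010
6  adagrad        366    m4           3660
9  adagrad        471    m5           4710
Hence 2030.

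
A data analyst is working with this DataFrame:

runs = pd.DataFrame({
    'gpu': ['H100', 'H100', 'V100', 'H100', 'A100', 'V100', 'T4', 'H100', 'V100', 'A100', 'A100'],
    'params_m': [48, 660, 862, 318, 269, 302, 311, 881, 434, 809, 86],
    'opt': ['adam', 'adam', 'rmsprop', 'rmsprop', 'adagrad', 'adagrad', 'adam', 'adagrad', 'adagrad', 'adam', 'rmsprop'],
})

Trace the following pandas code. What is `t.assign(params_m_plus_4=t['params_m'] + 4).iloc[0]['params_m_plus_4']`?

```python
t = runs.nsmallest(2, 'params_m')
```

take 2 rows with smallest params_m:
     gpu  params_m      opt
0   H100        48     adam
10  A100        86  rmsprop
add column params_m_plus_4 = t['params_m'] + 4:
     gpu  params_m      opt  params_m_plus_4
0   H100        48     adam               52
10  A100        86  rmsprop               90
value at position 0, column 'params_m_plus_4' → 52

52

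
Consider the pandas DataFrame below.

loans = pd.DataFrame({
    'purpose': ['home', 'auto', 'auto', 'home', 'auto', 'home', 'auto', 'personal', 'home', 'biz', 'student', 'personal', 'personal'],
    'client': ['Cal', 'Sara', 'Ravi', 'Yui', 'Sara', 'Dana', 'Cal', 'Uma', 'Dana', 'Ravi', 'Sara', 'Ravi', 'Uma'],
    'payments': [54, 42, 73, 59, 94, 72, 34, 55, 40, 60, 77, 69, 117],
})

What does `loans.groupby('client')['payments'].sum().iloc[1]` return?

112

group by client, sum of payments:
client
Cal      88
Dana    112
Ravi    202
Sara    213
Uma     172
Yui      59
Name: payments, dtype: int64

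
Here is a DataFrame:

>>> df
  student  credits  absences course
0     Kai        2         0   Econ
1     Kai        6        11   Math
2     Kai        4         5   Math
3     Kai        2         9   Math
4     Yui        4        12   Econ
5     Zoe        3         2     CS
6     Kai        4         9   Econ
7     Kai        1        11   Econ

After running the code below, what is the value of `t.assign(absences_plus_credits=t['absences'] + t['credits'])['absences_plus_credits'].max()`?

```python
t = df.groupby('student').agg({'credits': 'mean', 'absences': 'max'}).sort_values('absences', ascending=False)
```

group by student: mean(credits), max(absences):
          credits  absences
student                    
Kai      3.166667        11
Yui      4.000000        12
Zoe      3.000000         2
sort by absences descending:
          credits  absences
student                    
Yui      4.000000        12
Kai      3.166667        11
Zoe      3.000000         2
add column absences_plus_credits = t['absences'] + t['credits']:
          credits  absences  absences_plus_credits
student                                           
Yui      4.000000        12              16.000000
Kai      3.166667        11              14.166667
Zoe      3.000000         2               5.000000
The max of column 'absences_plus_credits' is 16.0.

16.0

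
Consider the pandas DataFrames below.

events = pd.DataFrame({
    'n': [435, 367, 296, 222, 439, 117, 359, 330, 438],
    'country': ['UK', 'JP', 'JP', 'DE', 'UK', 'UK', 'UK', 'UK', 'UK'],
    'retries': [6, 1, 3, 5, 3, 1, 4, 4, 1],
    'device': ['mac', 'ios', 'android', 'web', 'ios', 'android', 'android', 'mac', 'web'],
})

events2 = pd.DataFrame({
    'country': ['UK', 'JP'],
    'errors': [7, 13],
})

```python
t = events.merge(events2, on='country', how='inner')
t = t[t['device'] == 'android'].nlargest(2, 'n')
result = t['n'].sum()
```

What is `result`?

merge on 'country' (how='inner') → 8 rows:
     n country  retries   device  errors
0  435      UK        6      mac       7
1  367      JP        1      ios      13
2  296      JP        3  android      13
3  439      UK        3      ios       7
4  117      UK        1  android       7
5  359      UK        4  android       7
6  330      UK        4      mac       7
7  438      UK        1      web       7
filter rows where device == 'android':
     n country  retries   device  errors
2  296      JP        3  android      13
4  117      UK        1  android       7
5  359      UK        4  android       7
take 2 rows with largest n:
     n country  retries   device  errors
5  359      UK        4  android       7
2  296      JP        3  android      13
sum of column 'n' → 655

655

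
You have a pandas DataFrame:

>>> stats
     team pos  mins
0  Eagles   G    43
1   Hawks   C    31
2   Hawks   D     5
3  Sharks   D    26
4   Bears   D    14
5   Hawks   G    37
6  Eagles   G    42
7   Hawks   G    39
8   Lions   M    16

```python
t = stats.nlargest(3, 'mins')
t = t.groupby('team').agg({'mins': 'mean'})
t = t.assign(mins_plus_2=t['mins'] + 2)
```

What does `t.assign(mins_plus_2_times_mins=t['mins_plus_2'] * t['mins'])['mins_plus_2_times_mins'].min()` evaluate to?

take 3 rows with largest mins:
     team pos  mins
0  Eagles   G    43
6  Eagles   G    42
7   Hawks   G    39
group by team, mean of mins:
        mins
team        
Eagles  42.5
Hawks   39.0
add column mins_plus_2 = t['mins'] + 2:
        mins  mins_plus_2
team                     
Eagles  42.5         44.5
Hawks   39.0         41.0
add column mins_plus_2_times_mins = t['mins_plus_2'] * t['mins']:
        mins  mins_plus_2  mins_plus_2_times_mins
team                                             
Eagles  42.5         44.5                 1891.25
Hawks   39.0         41.0                 1599.00

1599.0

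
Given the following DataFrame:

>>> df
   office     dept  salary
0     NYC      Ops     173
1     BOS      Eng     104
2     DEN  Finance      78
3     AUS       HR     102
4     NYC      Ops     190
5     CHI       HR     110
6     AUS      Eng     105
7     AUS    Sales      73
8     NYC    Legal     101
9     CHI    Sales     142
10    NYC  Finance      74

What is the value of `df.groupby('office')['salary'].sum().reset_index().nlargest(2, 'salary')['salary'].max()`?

538

group by office, sum of salary:
office
AUS    280
BOS    104
CHI    252
DEN     78
NYC    538
Name: salary, dtype: int64
reset_index():
  office  salary
0    AUS     280
1    BOS     104
2    CHI     252
3    DEN      78
4    NYC     538
take 2 rows with largest salary:
  office  salary
4    NYC     538
0    AUS     280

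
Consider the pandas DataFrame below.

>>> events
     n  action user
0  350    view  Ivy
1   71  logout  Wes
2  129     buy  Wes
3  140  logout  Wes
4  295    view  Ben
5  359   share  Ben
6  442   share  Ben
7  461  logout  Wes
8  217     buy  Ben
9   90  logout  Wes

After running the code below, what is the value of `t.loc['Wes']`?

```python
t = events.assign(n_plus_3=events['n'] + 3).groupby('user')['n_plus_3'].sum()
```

906

add column n_plus_3 = events['n'] + 3:
     n  action user  n_plus_3
0  350    view  Ivy       353
1   71  logout  Wes        74
2  129     buy  Wes       132
3  140  logout  Wes       143
4  295    view  Ben       298
5  359   share  Ben       362
6  442   share  Ben       445
7  461  logout  Wes       464
8  217     buy  Ben       220
9   90  logout  Wes        93
group by user, sum of n_plus_3:
user
Ben    1325
Ivy     353
Wes     906
Name: n_plus_3, dtype: int64
Hence 906.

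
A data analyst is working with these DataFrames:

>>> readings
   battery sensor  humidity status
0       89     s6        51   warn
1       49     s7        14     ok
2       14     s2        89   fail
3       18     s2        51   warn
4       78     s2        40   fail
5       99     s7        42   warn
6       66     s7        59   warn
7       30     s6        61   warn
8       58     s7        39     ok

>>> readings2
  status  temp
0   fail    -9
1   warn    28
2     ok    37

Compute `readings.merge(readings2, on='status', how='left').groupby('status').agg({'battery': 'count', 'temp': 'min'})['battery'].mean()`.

3.0

merge on 'status' (how='left') → 9 rows:
   battery sensor  humidity status  temp
0       89     s6        51   warn    28
1       49     s7        14     ok    37
2       14     s2        89   fail    -9
3       18     s2        51   warn    28
4       78     s2        40   fail    -9
5       99     s7        42   warn    28
6       66     s7        59   warn    28
7       30     s6        61   warn    28
8       58     s7        39     ok    37
group by status: count(battery), min(temp):
        battery  temp
status               
fail          2    -9
ok            2    37
warn          5    28
Hence 3.0.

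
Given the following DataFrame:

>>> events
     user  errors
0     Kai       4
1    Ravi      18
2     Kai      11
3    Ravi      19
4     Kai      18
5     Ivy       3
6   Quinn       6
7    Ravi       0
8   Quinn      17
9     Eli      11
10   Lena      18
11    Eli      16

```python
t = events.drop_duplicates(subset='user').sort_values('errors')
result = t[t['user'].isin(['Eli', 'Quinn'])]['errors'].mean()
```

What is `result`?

drop duplicate user (keep=first):
     user  errors
0     Kai       4
1    Ravi      18
5     Ivy       3
6   Quinn       6
9     Eli      11
10   Lena      18
sort by errors:
     user  errors
5     Ivy       3
0     Kai       4
6   Quinn       6
9     Eli      11
1    Ravi      18
10   Lena      18
filter rows where user in ['Eli', 'Quinn']:
    user  errors
6  Quinn       6
9    Eli      11
Then the mean of column 'errors': 8.5

8.5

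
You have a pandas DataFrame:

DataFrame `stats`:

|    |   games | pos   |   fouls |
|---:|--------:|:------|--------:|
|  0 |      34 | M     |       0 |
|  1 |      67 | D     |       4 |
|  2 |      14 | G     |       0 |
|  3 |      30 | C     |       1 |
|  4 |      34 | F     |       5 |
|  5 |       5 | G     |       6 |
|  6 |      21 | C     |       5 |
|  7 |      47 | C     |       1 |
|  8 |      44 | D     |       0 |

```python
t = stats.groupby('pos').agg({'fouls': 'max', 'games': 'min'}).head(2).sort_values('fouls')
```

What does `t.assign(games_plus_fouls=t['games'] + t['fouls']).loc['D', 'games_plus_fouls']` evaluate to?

group by pos: max(fouls), min(games):
     fouls  games
pos              
C        5     21
D        4     44
F        5     34
G        6      5
M        0     34
take first 2 rows:
     fouls  games
pos              
C        5     21
D        4     44
sort by fouls:
     fouls  games
pos              
D        4     44
C        5     21
add column games_plus_fouls = t['games'] + t['fouls']:
     fouls  games  games_plus_fouls
pos                                
D        4     44                48
C        5     21                26

48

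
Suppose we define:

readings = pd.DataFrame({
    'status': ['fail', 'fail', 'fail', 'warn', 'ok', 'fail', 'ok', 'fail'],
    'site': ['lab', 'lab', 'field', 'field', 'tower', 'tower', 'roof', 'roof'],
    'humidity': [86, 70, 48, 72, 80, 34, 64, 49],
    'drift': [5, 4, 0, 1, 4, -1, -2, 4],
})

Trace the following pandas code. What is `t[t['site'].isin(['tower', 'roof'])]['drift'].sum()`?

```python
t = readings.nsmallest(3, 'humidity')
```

3

take 3 rows with smallest humidity:
  status   site  humidity  drift
5   fail  tower        34     -1
2   fail  field        48      0
7   fail   roof        49      4
filter rows where site in ['tower', 'roof']:
  status   site  humidity  drift
5   fail  tower        34     -1
7   fail   roof        49      4
sum of column 'drift' → 3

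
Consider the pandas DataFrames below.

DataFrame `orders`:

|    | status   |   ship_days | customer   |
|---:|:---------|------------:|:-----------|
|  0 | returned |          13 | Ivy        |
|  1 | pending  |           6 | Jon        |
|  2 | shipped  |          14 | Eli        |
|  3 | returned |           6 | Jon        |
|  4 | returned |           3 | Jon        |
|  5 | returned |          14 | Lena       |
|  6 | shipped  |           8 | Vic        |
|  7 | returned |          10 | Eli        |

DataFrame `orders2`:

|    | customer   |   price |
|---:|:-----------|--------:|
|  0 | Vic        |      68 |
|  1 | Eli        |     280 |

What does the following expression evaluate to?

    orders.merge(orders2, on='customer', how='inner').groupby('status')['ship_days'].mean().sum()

21.0

merge on 'customer' (how='inner') → 3 rows:
     status  ship_days customer  price
0   shipped         14      Eli    280
1   shipped          8      Vic     68
2  returned         10      Eli    280
group by status, mean of ship_days:
status
returned    10.0
shipped     11.0
Name: ship_days, dtype: float64
Finally, sum of the resulting series = 21.0.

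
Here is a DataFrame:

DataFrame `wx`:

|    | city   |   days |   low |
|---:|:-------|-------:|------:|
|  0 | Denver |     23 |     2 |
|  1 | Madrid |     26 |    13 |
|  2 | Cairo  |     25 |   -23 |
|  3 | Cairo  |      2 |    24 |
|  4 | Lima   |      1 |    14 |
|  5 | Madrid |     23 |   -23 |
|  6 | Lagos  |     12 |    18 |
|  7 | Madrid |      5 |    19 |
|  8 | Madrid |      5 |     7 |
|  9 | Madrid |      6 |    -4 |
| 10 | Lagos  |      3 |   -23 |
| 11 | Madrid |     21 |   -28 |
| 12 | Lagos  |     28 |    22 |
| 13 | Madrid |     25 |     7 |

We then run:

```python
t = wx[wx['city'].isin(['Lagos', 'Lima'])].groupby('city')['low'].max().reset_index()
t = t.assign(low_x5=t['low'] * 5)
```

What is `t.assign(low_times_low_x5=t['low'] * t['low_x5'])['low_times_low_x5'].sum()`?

filter rows where city in ['Lagos', 'Lima']:
     city  days  low
4    Lima     1   14
6   Lagos    12   18
10  Lagos     3  -23
12  Lagos    28   22
group by city, max of low:
city
Lagos    22
Lima     14
Name: low, dtype: int64
reset_index():
    city  low
0  Lagos   22
1   Lima   14
add column low_x5 = t['low'] * 5:
    city  low  low_x5
0  Lagos   22     110
1   Lima   14      70
add column low_times_low_x5 = t['low'] * t['low_x5']:
    city  low  low_x5  low_times_low_x5
0  Lagos   22     110              2420
1   Lima   14      70               980

3400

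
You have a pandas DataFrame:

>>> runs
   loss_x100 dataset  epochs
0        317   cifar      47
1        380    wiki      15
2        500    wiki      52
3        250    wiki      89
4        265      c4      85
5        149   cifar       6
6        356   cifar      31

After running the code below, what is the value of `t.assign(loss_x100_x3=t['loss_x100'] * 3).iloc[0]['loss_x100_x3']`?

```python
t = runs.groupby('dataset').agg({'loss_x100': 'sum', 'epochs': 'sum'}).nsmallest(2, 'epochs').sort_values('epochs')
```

2466

group by dataset: sum(loss_x100), sum(epochs):
         loss_x100  epochs
dataset                   
c4             265      85
cifar          822      84
wiki          1130     156
take 2 rows with smallest epochs:
         loss_x100  epochs
dataset                   
cifar          822      84
c4             265      85
sort by epochs:
         loss_x100  epochs
dataset                   
cifar          822      84
c4             265      85
add column loss_x100_x3 = t['loss_x100'] * 3:
         loss_x100  epochs  loss_x100_x3
dataset                                 
cifar          822      84          2466
c4             265      85           795
Reading off the value at position 0, column 'loss_x100_x3', we get 2466.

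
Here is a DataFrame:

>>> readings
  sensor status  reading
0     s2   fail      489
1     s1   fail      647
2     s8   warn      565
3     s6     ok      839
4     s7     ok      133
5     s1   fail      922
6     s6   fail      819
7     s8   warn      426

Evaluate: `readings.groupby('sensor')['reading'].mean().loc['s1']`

784.5

group by sensor, mean of reading:
sensor
s1    784.5
s2    489.0
s6    829.0
s7    133.0
s8    495.5
Name: reading, dtype: float64
Finally, value at index 's1' = 784.5.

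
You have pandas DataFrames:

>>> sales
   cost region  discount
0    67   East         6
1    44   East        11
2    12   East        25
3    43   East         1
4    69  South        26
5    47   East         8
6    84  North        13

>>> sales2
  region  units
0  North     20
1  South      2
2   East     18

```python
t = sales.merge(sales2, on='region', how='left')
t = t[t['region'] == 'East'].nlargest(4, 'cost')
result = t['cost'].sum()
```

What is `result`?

merge on 'region' (how='left') → 7 rows:
   cost region  discount  units
0    67   East         6     18
1    44   East        11     18
2    12   East        25     18
3    43   East         1     18
4    69  South        26      2
5    47   East         8     18
6    84  North        13     20
filter rows where region == 'East':
   cost region  discount  units
0    67   East         6     18
1    44   East        11     18
2    12   East        25     18
3    43   East         1     18
5    47   East         8     18
take 4 rows with largest cost:
   cost region  discount  units
0    67   East         6     18
5    47   East         8     18
1    44   East        11     18
3    43   East         1     18
Taking the sum of column 'cost' gives 201.

201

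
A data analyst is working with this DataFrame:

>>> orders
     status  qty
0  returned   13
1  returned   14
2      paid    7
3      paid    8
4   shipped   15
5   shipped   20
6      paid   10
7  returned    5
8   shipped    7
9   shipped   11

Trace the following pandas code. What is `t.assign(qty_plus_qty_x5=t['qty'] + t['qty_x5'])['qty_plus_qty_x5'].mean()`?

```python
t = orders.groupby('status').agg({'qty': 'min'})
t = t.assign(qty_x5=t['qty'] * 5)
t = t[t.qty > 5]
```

42.0

group by status, min of qty:
          qty
status       
paid        7
returned    5
shipped     7
add column qty_x5 = t['qty'] * 5:
          qty  qty_x5
status               
paid        7      35
returned    5      25
shipped     7      35
filter rows where qty > 5:
         qty  qty_x5
status              
paid       7      35
shipped    7      35
add column qty_plus_qty_x5 = t['qty'] + t['qty_x5']:
         qty  qty_x5  qty_plus_qty_x5
status                               
paid       7      35               42
shipped    7      35               42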